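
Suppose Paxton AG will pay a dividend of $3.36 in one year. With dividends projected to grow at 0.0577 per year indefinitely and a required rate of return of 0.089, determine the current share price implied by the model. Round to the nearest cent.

$107.35

Gordon growth model: P₀ = D₁/(r − g), with D₁ = 3.36 given directly.
P₀ = 3.3600 / (0.089 − 0.0577) = 3.3600 / 0.0313 = 107.3482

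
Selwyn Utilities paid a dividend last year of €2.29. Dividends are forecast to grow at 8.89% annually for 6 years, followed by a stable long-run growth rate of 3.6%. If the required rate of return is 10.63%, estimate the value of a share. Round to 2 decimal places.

Two-stage DDM. Project D₁…D_6 at 0.0889, terminal growth 0.036, discount at r = 0.1063.
D_1 = 2.4936
D_2 = 2.7153
D_3 = 2.9566
D_4 = 3.2195
D_5 = 3.5057
D_6 = 3.8174
Terminal value at t=6: TV = D_7/(r−g) = 3.9548/(0.1063−0.036) = 56.2559
P₀ = 2.4936/(1+0.1063)^1 + 2.7153/(1+0.1063)^2 + 2.9566/(1+0.1063)^3 + 3.2195/(1+0.1063)^4 + 3.5057/(1+0.1063)^5 + 3.8174/(1+0.1063)^6 + 56.2559/(1+0.1063)^6 = 43.6885

€43.69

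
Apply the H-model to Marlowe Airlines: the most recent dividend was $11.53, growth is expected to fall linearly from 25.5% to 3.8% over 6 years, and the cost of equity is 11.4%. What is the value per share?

$256.24

H-model: P₀ = D₀[(1+g_L) + H(g_S−g_L)]/(r−g_L), with H = 6/2 = 3.
P₀ = 11.53 × [(1+0.038) + 3×(0.255−0.038)] / (0.114−0.038)
   = 11.53 × 1.6890 / 0.076 = 256.2391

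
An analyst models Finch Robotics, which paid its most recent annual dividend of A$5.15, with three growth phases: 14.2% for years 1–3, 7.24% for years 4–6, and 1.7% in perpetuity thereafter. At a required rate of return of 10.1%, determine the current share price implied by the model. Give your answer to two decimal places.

Three-stage DDM. Project D₁…D_6; terminal Gordon value at t=6 with g = 0.017; discount at r = 0.101.
D_1 = 5.8813
D_2 = 6.7164
D_3 = 7.6702
D_4 = 8.2255
D_5 = 8.8210
D_6 = 9.4597
TV_6 = 9.6205/(0.101−0.017) = 114.5296
P₀ = Σ Dₜ/(1+r)ᵗ + TV_6/(1+r)^6 = 97.2877

A$97.29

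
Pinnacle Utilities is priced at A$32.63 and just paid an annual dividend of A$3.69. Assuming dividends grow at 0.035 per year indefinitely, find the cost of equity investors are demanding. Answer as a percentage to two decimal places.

15.20%

Rearranging the constant-growth DDM: r = D₁/P₀ + g.
D₁ = 3.69 × (1 + 0.035) = 3.8191.
r = 3.8191 / 32.63 + 0.035 = 0.11704 + 0.035 = 0.15204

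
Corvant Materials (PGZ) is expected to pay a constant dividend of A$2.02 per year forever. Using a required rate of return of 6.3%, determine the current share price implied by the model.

A$32.06

Zero-growth DDM (perpetuity): P₀ = D/r = 2.02 / 0.063 = 32.0635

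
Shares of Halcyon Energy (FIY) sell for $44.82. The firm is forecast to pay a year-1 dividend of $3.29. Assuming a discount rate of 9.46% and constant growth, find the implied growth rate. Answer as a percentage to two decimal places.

2.12%

From P₀ = D₁/(r − g), the implied growth is g = r − D₁/P₀.
g = 0.0946 − 3.29/44.82 = 0.0946 − 0.07340 = 0.02120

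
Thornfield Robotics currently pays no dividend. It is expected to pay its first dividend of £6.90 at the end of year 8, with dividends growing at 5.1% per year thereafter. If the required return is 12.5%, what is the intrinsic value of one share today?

£40.88

Deferred-dividend DDM. At t=7 the remaining stream is a growing perpetuity with first payment D_8 = 6.90.
V_7 = D_8/(r−g) = 6.90/(0.125−0.051) = 93.2432
P₀ = V_7/(1+r)^7 = 93.2432/(1+0.125)^7 = 40.8837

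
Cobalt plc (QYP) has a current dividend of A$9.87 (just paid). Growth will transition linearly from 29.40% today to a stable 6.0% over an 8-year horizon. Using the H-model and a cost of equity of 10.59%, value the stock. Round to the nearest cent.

H-model: P₀ = D₀[(1+g_L) + H(g_S−g_L)]/(r−g_L), with H = 8/2 = 4.
P₀ = 9.87 × [(1+0.06) + 4×(0.294−0.06)] / (0.1059−0.06)
   = 9.87 × 1.9960 / 0.0459 = 429.2052

A$429.21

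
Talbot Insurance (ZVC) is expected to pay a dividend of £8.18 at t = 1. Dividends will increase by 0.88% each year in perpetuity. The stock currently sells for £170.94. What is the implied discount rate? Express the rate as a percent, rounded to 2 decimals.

5.67%

Rearranging the constant-growth DDM: r = D₁/P₀ + g.
r = 8.1800 / 170.94 + 0.0088 = 0.04785 + 0.0088 = 0.05665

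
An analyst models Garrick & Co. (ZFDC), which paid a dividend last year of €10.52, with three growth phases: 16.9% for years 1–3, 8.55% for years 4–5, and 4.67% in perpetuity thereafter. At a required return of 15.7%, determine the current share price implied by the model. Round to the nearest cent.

€142.59

Three-stage DDM. Project D₁…D_5; terminal Gordon value at t=5 with g = 0.0467; discount at r = 0.157.
D_1 = 12.2979
D_2 = 14.3762
D_3 = 16.8058
D_4 = 18.2427
D_5 = 19.8025
TV_5 = 20.7272/(0.157−0.0467) = 187.9168
P₀ = Σ Dₜ/(1+r)ᵗ + TV_5/(1+r)^5 = 142.5861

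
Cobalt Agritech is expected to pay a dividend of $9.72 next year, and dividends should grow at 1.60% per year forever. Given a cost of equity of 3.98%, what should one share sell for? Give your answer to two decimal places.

Gordon growth model: P₀ = D₁/(r − g), with D₁ = 9.72 given directly.
P₀ = 9.7200 / (0.0398 − 0.016) = 9.7200 / 0.0238 = 408.4034

$408.40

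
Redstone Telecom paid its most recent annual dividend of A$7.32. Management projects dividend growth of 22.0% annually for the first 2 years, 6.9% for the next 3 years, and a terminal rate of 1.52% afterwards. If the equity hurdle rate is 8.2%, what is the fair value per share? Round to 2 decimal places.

A$181.21

Three-stage DDM. Project D₁…D_5; terminal Gordon value at t=5 with g = 0.0152; discount at r = 0.082.
D_1 = 8.9304
D_2 = 10.8951
D_3 = 11.6468
D_4 = 12.4505
D_5 = 13.3096
TV_5 = 13.5119/(0.082−0.0152) = 202.2735
P₀ = Σ Dₜ/(1+r)ᵗ + TV_5/(1+r)^5 = 181.2095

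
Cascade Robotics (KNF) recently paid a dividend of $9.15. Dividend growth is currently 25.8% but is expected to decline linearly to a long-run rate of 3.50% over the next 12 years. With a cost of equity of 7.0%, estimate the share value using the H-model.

$620.37

H-model: P₀ = D₀[(1+g_L) + H(g_S−g_L)]/(r−g_L), with H = 12/2 = 6.
P₀ = 9.15 × [(1+0.035) + 6×(0.258−0.035)] / (0.07−0.035)
   = 9.15 × 2.3730 / 0.035 = 620.3700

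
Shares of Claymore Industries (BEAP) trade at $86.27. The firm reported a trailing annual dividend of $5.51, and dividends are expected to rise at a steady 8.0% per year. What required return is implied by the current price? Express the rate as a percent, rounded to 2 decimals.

Rearranging the constant-growth DDM: r = D₁/P₀ + g.
D₁ = 5.51 × (1 + 0.08) = 5.9508.
r = 5.9508 / 86.27 + 0.08 = 0.06898 + 0.08 = 0.14898

14.90%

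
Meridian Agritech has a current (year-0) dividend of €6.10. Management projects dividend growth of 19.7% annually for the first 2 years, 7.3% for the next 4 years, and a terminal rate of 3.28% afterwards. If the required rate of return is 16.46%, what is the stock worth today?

Three-stage DDM. Project D₁…D_6; terminal Gordon value at t=6 with g = 0.0328; discount at r = 0.1646.
D_1 = 7.3017
D_2 = 8.7401
D_3 = 9.3782
D_4 = 10.0628
D_5 = 10.7974
D_6 = 11.5856
TV_6 = 11.9656/(0.1646−0.0328) = 90.7858
P₀ = Σ Dₜ/(1+r)ᵗ + TV_6/(1+r)^6 = 70.1930

€70.19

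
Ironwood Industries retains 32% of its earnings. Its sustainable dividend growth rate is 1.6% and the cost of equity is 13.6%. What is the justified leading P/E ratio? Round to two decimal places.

5.67

Payout ratio b = 1 − 0.32 = 0.68.
Justified leading P/E = b/(r−g) = 0.68/(0.136−0.016) = 5.6667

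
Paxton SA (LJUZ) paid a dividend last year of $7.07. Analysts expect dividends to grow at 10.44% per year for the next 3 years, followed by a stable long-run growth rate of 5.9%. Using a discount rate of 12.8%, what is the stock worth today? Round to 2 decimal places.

$122.17

Two-stage DDM. Project D₁…D_3 at 0.1044, terminal growth 0.059, discount at r = 0.128.
D_1 = 7.8081
D_2 = 8.6233
D_3 = 9.5235
Terminal value at t=3: TV = D_4/(r−g) = 10.0854/(0.128−0.059) = 146.1657
P₀ = 7.8081/(1+0.128)^1 + 8.6233/(1+0.128)^2 + 9.5235/(1+0.128)^3 + 146.1657/(1+0.128)^3 = 122.1748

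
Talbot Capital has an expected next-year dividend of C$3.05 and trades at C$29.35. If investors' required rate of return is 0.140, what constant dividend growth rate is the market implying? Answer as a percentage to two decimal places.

3.61%

From P₀ = D₁/(r − g), the implied growth is g = r − D₁/P₀.
g = 0.14 − 3.05/29.35 = 0.14 − 0.10392 = 0.03608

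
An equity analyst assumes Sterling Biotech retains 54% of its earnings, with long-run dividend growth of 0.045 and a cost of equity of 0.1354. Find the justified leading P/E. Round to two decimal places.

Payout ratio b = 1 − 0.54 = 0.46.
Justified leading P/E = b/(r−g) = 0.46/(0.1354−0.045) = 5.0885

5.09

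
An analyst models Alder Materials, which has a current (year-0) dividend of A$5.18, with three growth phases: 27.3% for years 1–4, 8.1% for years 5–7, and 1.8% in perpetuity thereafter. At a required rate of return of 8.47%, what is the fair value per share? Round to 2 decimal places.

Three-stage DDM. Project D₁…D_7; terminal Gordon value at t=7 with g = 0.018; discount at r = 0.0847.
D_1 = 6.5941
D_2 = 8.3943
D_3 = 10.6860
D_4 = 13.6033
D_5 = 14.7051
D_6 = 15.8963
D_7 = 17.1838
TV_7 = 17.4932/(0.0847−0.018) = 262.2662
P₀ = Σ Dₜ/(1+r)ᵗ + TV_7/(1+r)^7 = 209.1410

A$209.14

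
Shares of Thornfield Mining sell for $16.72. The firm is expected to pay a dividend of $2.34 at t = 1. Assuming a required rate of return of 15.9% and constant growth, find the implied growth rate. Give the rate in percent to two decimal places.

From P₀ = D₁/(r − g), the implied growth is g = r − D₁/P₀.
g = 0.159 − 2.34/16.72 = 0.159 − 0.13995 = 0.01905

1.90%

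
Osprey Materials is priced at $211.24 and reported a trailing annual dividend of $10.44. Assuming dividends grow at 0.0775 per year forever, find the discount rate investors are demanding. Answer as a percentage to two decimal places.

Rearranging the constant-growth DDM: r = D₁/P₀ + g.
D₁ = 10.44 × (1 + 0.0775) = 11.2491.
r = 11.2491 / 211.24 + 0.0775 = 0.05325 + 0.0775 = 0.13075

13.08%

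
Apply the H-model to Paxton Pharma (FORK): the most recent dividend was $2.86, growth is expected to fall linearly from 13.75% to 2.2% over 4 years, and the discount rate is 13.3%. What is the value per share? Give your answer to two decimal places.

$32.28

H-model: P₀ = D₀[(1+g_L) + H(g_S−g_L)]/(r−g_L), with H = 4/2 = 2.
P₀ = 2.86 × [(1+0.022) + 2×(0.1375−0.022)] / (0.133−0.022)
   = 2.86 × 1.2530 / 0.111 = 32.2845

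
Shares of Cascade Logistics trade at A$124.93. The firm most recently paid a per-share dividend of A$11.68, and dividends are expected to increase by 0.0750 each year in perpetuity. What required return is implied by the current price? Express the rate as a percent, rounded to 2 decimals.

17.55%

Rearranging the constant-growth DDM: r = D₁/P₀ + g.
D₁ = 11.68 × (1 + 0.075) = 12.5560.
r = 12.5560 / 124.93 + 0.075 = 0.10050 + 0.075 = 0.17550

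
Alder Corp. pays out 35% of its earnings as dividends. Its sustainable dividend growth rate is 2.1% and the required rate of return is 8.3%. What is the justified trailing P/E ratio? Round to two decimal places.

Justified trailing P/E = b(1+g)/(r−g) = 0.35×(1+0.021)/(0.083−0.021) = 5.7637

5.76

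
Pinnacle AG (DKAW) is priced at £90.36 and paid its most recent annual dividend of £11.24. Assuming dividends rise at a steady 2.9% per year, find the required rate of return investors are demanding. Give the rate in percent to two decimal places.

15.70%

Rearranging the constant-growth DDM: r = D₁/P₀ + g.
D₁ = 11.24 × (1 + 0.029) = 11.5660.
r = 11.5660 / 90.36 + 0.029 = 0.12800 + 0.029 = 0.15700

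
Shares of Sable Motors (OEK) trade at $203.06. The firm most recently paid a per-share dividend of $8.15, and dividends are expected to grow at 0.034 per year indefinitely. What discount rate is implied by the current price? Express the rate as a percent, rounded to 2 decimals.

Rearranging the constant-growth DDM: r = D₁/P₀ + g.
D₁ = 8.15 × (1 + 0.034) = 8.4271.
r = 8.4271 / 203.06 + 0.034 = 0.04150 + 0.034 = 0.07550

7.55%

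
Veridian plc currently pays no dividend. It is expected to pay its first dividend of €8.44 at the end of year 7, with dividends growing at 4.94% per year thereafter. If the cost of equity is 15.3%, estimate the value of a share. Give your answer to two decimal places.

€34.67

Deferred-dividend DDM. At t=6 the remaining stream is a growing perpetuity with first payment D_7 = 8.44.
V_6 = D_7/(r−g) = 8.44/(0.153−0.0494) = 81.4672
P₀ = V_6/(1+r)^6 = 81.4672/(1+0.153)^6 = 34.6742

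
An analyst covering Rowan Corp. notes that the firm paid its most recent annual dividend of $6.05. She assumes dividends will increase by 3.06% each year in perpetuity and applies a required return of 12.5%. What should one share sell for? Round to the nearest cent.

$66.05

Gordon growth model: P₀ = D₁/(r − g). D₁ = 6.05 × (1 + 0.0306) = 6.2351.
P₀ = 6.2351 / (0.125 − 0.0306) = 6.2351 / 0.0944 = 66.0501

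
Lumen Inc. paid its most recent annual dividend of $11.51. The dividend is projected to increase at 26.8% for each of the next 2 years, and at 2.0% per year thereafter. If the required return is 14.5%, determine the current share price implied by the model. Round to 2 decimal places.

$142.05

Two-stage DDM. Project D₁…D_2 at 0.268, terminal growth 0.02, discount at r = 0.145.
D_1 = 14.5947
D_2 = 18.5061
Terminal value at t=2: TV = D_3/(r−g) = 18.8762/(0.145−0.02) = 151.0094
P₀ = 14.5947/(1+0.145)^1 + 18.5061/(1+0.145)^2 + 151.0094/(1+0.145)^2 = 142.0464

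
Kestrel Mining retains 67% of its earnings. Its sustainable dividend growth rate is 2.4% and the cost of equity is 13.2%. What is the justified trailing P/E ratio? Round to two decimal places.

Payout ratio b = 1 − 0.67 = 0.33.
Justified trailing P/E = b(1+g)/(r−g) = 0.33×(1+0.024)/(0.132−0.024) = 3.1289

3.13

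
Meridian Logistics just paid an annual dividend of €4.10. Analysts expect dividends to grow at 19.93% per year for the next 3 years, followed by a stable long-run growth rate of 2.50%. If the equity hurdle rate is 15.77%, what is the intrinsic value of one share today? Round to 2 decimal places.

Two-stage DDM. Project D₁…D_3 at 0.1993, terminal growth 0.025, discount at r = 0.1577.
D_1 = 4.9171
D_2 = 5.8971
D_3 = 7.0724
Terminal value at t=3: TV = D_4/(r−g) = 7.2492/(0.1577−0.025) = 54.6286
P₀ = 4.9171/(1+0.1577)^1 + 5.8971/(1+0.1577)^2 + 7.0724/(1+0.1577)^3 + 54.6286/(1+0.1577)^3 = 48.4126

€48.41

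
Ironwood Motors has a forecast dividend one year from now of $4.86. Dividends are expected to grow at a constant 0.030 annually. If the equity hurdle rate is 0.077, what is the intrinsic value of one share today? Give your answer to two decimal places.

$103.40

Gordon growth model: P₀ = D₁/(r − g), with D₁ = 4.86 given directly.
P₀ = 4.8600 / (0.077 − 0.03) = 4.8600 / 0.047 = 103.4043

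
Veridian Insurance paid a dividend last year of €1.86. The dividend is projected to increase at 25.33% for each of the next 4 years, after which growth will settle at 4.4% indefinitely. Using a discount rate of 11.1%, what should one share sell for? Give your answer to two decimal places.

Two-stage DDM. Project D₁…D_4 at 0.2533, terminal growth 0.044, discount at r = 0.111.
D_1 = 2.3311
D_2 = 2.9216
D_3 = 3.6617
D_4 = 4.5892
Terminal value at t=4: TV = D_5/(r−g) = 4.7911/(0.111−0.044) = 71.5087
P₀ = 2.3311/(1+0.111)^1 + 2.9216/(1+0.111)^2 + 3.6617/(1+0.111)^3 + 4.5892/(1+0.111)^4 + 71.5087/(1+0.111)^4 = 57.0831

€57.08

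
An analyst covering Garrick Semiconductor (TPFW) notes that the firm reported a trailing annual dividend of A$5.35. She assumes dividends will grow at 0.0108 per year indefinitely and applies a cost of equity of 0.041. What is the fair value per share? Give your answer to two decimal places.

A$179.07

Gordon growth model: P₀ = D₁/(r − g). D₁ = 5.35 × (1 + 0.0108) = 5.4078.
P₀ = 5.4078 / (0.041 − 0.0108) = 5.4078 / 0.0302 = 179.0656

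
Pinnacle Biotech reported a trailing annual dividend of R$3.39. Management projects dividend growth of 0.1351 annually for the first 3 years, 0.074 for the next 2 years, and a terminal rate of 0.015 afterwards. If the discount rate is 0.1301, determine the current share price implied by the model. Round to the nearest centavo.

R$43.99

Three-stage DDM. Project D₁…D_5; terminal Gordon value at t=5 with g = 0.015; discount at r = 0.1301.
D_1 = 3.8480
D_2 = 4.3679
D_3 = 4.9579
D_4 = 5.3248
D_5 = 5.7189
TV_5 = 5.8047/(0.1301−0.015) = 50.4314
P₀ = Σ Dₜ/(1+r)ᵗ + TV_5/(1+r)^5 = 43.9876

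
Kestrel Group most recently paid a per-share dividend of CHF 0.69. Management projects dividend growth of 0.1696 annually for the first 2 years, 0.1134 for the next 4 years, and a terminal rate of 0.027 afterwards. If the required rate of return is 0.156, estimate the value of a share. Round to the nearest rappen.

CHF 8.82

Three-stage DDM. Project D₁…D_6; terminal Gordon value at t=6 with g = 0.027; discount at r = 0.156.
D_1 = 0.8070
D_2 = 0.9439
D_3 = 1.0509
D_4 = 1.1701
D_5 = 1.3028
D_6 = 1.4505
TV_6 = 1.4897/(0.156−0.027) = 11.5481
P₀ = Σ Dₜ/(1+r)ᵗ + TV_6/(1+r)^6 = 8.8180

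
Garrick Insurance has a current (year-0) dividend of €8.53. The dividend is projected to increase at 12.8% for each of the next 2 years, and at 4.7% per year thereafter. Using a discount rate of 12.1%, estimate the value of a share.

Two-stage DDM. Project D₁…D_2 at 0.128, terminal growth 0.047, discount at r = 0.121.
D_1 = 9.6218
D_2 = 10.8534
Terminal value at t=2: TV = D_3/(r−g) = 11.3635/(0.121−0.047) = 153.5614
P₀ = 9.6218/(1+0.121)^1 + 10.8534/(1+0.121)^2 + 153.5614/(1+0.121)^2 = 139.4201

€139.42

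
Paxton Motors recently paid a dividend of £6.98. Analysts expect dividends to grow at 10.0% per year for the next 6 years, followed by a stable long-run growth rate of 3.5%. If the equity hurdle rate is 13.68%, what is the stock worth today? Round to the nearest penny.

£95.63

Two-stage DDM. Project D₁…D_6 at 0.1, terminal growth 0.035, discount at r = 0.1368.
D_1 = 7.6780
D_2 = 8.4458
D_3 = 9.2904
D_4 = 10.2194
D_5 = 11.2414
D_6 = 12.3655
Terminal value at t=6: TV = D_7/(r−g) = 12.7983/(0.1368−0.035) = 125.7199
P₀ = 7.6780/(1+0.1368)^1 + 8.4458/(1+0.1368)^2 + 9.2904/(1+0.1368)^3 + 10.2194/(1+0.1368)^4 + 11.2414/(1+0.1368)^5 + 12.3655/(1+0.1368)^6 + 125.7199/(1+0.1368)^6 = 95.6334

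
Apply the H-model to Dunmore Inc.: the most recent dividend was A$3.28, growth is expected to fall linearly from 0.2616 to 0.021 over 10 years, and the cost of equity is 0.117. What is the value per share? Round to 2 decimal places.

A$75.99

H-model: P₀ = D₀[(1+g_L) + H(g_S−g_L)]/(r−g_L), with H = 10/2 = 5.
P₀ = 3.28 × [(1+0.021) + 5×(0.2616−0.021)] / (0.117−0.021)
   = 3.28 × 2.2240 / 0.096 = 75.9867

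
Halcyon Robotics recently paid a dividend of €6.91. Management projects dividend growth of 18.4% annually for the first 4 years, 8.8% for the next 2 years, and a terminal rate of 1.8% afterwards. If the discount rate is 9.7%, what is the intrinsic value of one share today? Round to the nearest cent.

Three-stage DDM. Project D₁…D_6; terminal Gordon value at t=6 with g = 0.018; discount at r = 0.097.
D_1 = 8.1814
D_2 = 9.6868
D_3 = 11.4692
D_4 = 13.5795
D_5 = 14.7745
D_6 = 16.0747
TV_6 = 16.3640/(0.097−0.018) = 207.1397
P₀ = Σ Dₜ/(1+r)ᵗ + TV_6/(1+r)^6 = 170.9525

€170.95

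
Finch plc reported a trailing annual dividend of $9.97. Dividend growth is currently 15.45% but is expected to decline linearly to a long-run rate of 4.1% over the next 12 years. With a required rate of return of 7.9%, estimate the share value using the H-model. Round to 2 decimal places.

H-model: P₀ = D₀[(1+g_L) + H(g_S−g_L)]/(r−g_L), with H = 12/2 = 6.
P₀ = 9.97 × [(1+0.041) + 6×(0.1545−0.041)] / (0.079−0.041)
   = 9.97 × 1.7220 / 0.038 = 451.7984

$451.80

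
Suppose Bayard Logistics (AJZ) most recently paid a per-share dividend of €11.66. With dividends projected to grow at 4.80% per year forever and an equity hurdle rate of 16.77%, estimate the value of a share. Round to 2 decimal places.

Gordon growth model: P₀ = D₁/(r − g). D₁ = 11.66 × (1 + 0.048) = 12.2197.
P₀ = 12.2197 / (0.1677 − 0.048) = 12.2197 / 0.1197 = 102.0859

€102.09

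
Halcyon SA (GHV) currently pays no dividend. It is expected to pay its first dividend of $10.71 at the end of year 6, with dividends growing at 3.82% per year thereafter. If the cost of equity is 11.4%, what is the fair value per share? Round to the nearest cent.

$82.36

Deferred-dividend DDM. At t=5 the remaining stream is a growing perpetuity with first payment D_6 = 10.71.
V_5 = D_6/(r−g) = 10.71/(0.114−0.0382) = 141.2929
P₀ = V_5/(1+r)^5 = 141.2929/(1+0.114)^5 = 82.3558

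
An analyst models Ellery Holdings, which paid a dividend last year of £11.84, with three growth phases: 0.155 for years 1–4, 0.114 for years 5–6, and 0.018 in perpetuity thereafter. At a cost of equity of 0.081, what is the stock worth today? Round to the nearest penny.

£353.12

Three-stage DDM. Project D₁…D_6; terminal Gordon value at t=6 with g = 0.018; discount at r = 0.081.
D_1 = 13.6752
D_2 = 15.7949
D_3 = 18.2431
D_4 = 21.0707
D_5 = 23.4728
D_6 = 26.1487
TV_6 = 26.6194/(0.081−0.018) = 422.5297
P₀ = Σ Dₜ/(1+r)ᵗ + TV_6/(1+r)^6 = 353.1184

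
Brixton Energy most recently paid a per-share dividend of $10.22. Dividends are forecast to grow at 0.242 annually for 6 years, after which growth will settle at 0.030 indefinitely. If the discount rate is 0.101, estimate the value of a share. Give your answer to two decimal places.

Two-stage DDM. Project D₁…D_6 at 0.242, terminal growth 0.03, discount at r = 0.101.
D_1 = 12.6932
D_2 = 15.7650
D_3 = 19.5801
D_4 = 24.3185
D_5 = 30.2036
D_6 = 37.5129
Terminal value at t=6: TV = D_7/(r−g) = 38.6383/(0.101−0.03) = 544.2010
P₀ = 12.6932/(1+0.101)^1 + 15.7650/(1+0.101)^2 + 19.5801/(1+0.101)^3 + 24.3185/(1+0.101)^4 + 30.2036/(1+0.101)^5 + 37.5129/(1+0.101)^6 + 544.2010/(1+0.101)^6 = 401.0005

$401.00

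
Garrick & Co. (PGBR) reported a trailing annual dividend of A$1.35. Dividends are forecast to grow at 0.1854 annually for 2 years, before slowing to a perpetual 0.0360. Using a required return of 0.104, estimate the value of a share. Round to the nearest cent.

Two-stage DDM. Project D₁…D_2 at 0.1854, terminal growth 0.036, discount at r = 0.104.
D_1 = 1.6003
D_2 = 1.8970
Terminal value at t=2: TV = D_3/(r−g) = 1.9653/(0.104−0.036) = 28.9011
P₀ = 1.6003/(1+0.104)^1 + 1.8970/(1+0.104)^2 + 28.9011/(1+0.104)^2 = 26.7184

A$26.72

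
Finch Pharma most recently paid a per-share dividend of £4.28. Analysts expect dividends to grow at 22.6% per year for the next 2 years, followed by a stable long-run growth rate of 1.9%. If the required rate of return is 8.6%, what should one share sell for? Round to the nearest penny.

£93.25

Two-stage DDM. Project D₁…D_2 at 0.226, terminal growth 0.019, discount at r = 0.086.
D_1 = 5.2473
D_2 = 6.4332
Terminal value at t=2: TV = D_3/(r−g) = 6.5554/(0.086−0.019) = 97.8417
P₀ = 5.2473/(1+0.086)^1 + 6.4332/(1+0.086)^2 + 97.8417/(1+0.086)^2 = 93.2456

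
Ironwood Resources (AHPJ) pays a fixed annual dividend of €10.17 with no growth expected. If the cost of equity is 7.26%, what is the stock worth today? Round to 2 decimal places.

Zero-growth DDM (perpetuity): P₀ = D/r = 10.17 / 0.0726 = 140.0826

€140.08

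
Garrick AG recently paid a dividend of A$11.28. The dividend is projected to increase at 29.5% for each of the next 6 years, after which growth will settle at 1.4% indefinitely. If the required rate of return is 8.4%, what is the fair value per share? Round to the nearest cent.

A$607.02

Two-stage DDM. Project D₁…D_6 at 0.295, terminal growth 0.014, discount at r = 0.084.
D_1 = 14.6076
D_2 = 18.9168
D_3 = 24.4973
D_4 = 31.7240
D_5 = 41.0826
D_6 = 53.2020
Terminal value at t=6: TV = D_7/(r−g) = 53.9468/(0.084−0.014) = 770.6685
P₀ = 14.6076/(1+0.084)^1 + 18.9168/(1+0.084)^2 + 24.4973/(1+0.084)^3 + 31.7240/(1+0.084)^4 + 41.0826/(1+0.084)^5 + 53.2020/(1+0.084)^6 + 770.6685/(1+0.084)^6 = 607.0194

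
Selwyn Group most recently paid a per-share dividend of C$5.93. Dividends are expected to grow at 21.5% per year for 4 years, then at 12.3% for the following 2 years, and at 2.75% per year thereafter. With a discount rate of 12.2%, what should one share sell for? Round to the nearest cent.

C$134.21

Three-stage DDM. Project D₁…D_6; terminal Gordon value at t=6 with g = 0.0275; discount at r = 0.122.
D_1 = 7.2050
D_2 = 8.7540
D_3 = 10.6361
D_4 = 12.9229
D_5 = 14.5124
D_6 = 16.2974
TV_6 = 16.7456/(0.122−0.0275) = 177.2023
P₀ = Σ Dₜ/(1+r)ᵗ + TV_6/(1+r)^6 = 134.2106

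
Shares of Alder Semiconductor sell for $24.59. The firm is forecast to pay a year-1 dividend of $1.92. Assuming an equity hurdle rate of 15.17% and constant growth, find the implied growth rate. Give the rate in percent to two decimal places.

7.36%

From P₀ = D₁/(r − g), the implied growth is g = r − D₁/P₀.
g = 0.1517 − 1.92/24.59 = 0.1517 − 0.07808 = 0.07362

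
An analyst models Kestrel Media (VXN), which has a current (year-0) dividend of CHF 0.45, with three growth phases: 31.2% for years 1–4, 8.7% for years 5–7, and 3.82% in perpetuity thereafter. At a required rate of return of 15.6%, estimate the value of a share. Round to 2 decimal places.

CHF 9.95

Three-stage DDM. Project D₁…D_7; terminal Gordon value at t=7 with g = 0.0382; discount at r = 0.156.
D_1 = 0.5904
D_2 = 0.7746
D_3 = 1.0163
D_4 = 1.3334
D_5 = 1.4494
D_6 = 1.5755
D_7 = 1.7125
TV_7 = 1.7779/(0.156−0.0382) = 15.0929
P₀ = Σ Dₜ/(1+r)ᵗ + TV_7/(1+r)^7 = 9.9489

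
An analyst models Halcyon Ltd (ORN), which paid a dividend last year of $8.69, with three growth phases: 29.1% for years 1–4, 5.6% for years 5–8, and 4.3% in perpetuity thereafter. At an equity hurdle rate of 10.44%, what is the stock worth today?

$340.64

Three-stage DDM. Project D₁…D_8; terminal Gordon value at t=8 with g = 0.043; discount at r = 0.1044.
D_1 = 11.2188
D_2 = 14.4835
D_3 = 18.6981
D_4 = 24.1393
D_5 = 25.4911
D_6 = 26.9186
D_7 = 28.4260
D_8 = 30.0179
TV_8 = 31.3087/(0.1044−0.043) = 509.9133
P₀ = Σ Dₜ/(1+r)ᵗ + TV_8/(1+r)^8 = 340.6405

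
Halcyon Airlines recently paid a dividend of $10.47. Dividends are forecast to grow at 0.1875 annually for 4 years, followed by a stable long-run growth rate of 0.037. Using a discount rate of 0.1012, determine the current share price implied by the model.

Two-stage DDM. Project D₁…D_4 at 0.1875, terminal growth 0.037, discount at r = 0.1012.
D_1 = 12.4331
D_2 = 14.7643
D_3 = 17.5326
D_4 = 20.8200
Terminal value at t=4: TV = D_5/(r−g) = 21.5904/(0.1012−0.037) = 336.2985
P₀ = 12.4331/(1+0.1012)^1 + 14.7643/(1+0.1012)^2 + 17.5326/(1+0.1012)^3 + 20.8200/(1+0.1012)^4 + 336.2985/(1+0.1012)^4 = 279.4507

$279.45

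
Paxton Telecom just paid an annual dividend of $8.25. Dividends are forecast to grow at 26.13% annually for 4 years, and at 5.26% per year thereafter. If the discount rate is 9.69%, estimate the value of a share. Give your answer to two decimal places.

Two-stage DDM. Project D₁…D_4 at 0.2613, terminal growth 0.0526, discount at r = 0.0969.
D_1 = 10.4057
D_2 = 13.1247
D_3 = 16.5542
D_4 = 20.8799
Terminal value at t=4: TV = D_5/(r−g) = 21.9781/(0.0969−0.0526) = 496.1205
P₀ = 10.4057/(1+0.0969)^1 + 13.1247/(1+0.0969)^2 + 16.5542/(1+0.0969)^3 + 20.8799/(1+0.0969)^4 + 496.1205/(1+0.0969)^4 = 390.0650

$390.06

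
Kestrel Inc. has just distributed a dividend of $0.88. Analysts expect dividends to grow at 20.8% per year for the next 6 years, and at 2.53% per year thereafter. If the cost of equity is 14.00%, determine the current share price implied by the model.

$17.64

Two-stage DDM. Project D₁…D_6 at 0.208, terminal growth 0.0253, discount at r = 0.14.
D_1 = 1.0630
D_2 = 1.2842
D_3 = 1.5513
D_4 = 1.8739
D_5 = 2.2637
D_6 = 2.7345
Terminal value at t=6: TV = D_7/(r−g) = 2.8037/(0.14−0.0253) = 24.4440
P₀ = 1.0630/(1+0.14)^1 + 1.2842/(1+0.14)^2 + 1.5513/(1+0.14)^3 + 1.8739/(1+0.14)^4 + 2.2637/(1+0.14)^5 + 2.7345/(1+0.14)^6 + 24.4440/(1+0.14)^6 = 17.6350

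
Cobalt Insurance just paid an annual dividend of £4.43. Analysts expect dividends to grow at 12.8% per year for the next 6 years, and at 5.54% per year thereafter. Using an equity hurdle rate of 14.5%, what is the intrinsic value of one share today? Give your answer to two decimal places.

Two-stage DDM. Project D₁…D_6 at 0.128, terminal growth 0.0554, discount at r = 0.145.
D_1 = 4.9970
D_2 = 5.6367
D_3 = 6.3582
D_4 = 7.1720
D_5 = 8.0900
D_6 = 9.1255
Terminal value at t=6: TV = D_7/(r−g) = 9.6311/(0.145−0.0554) = 107.4898
P₀ = 4.9970/(1+0.145)^1 + 5.6367/(1+0.145)^2 + 6.3582/(1+0.145)^3 + 7.1720/(1+0.145)^4 + 8.0900/(1+0.145)^5 + 9.1255/(1+0.145)^6 + 107.4898/(1+0.145)^6 = 72.9342

£72.93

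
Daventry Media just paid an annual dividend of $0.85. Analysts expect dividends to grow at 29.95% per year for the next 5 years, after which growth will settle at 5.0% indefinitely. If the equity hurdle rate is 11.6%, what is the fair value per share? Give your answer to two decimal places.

$35.81

Two-stage DDM. Project D₁…D_5 at 0.2995, terminal growth 0.05, discount at r = 0.116.
D_1 = 1.1046
D_2 = 1.4354
D_3 = 1.8653
D_4 = 2.4240
D_5 = 3.1499
Terminal value at t=5: TV = D_6/(r−g) = 3.3074/(0.116−0.05) = 50.1125
P₀ = 1.1046/(1+0.116)^1 + 1.4354/(1+0.116)^2 + 1.8653/(1+0.116)^3 + 2.4240/(1+0.116)^4 + 3.1499/(1+0.116)^5 + 50.1125/(1+0.116)^5 = 35.8150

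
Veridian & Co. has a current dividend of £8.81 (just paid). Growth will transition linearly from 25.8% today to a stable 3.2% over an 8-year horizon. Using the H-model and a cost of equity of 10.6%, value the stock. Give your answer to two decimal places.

H-model: P₀ = D₀[(1+g_L) + H(g_S−g_L)]/(r−g_L), with H = 8/2 = 4.
P₀ = 8.81 × [(1+0.032) + 4×(0.258−0.032)] / (0.106−0.032)
   = 8.81 × 1.9360 / 0.074 = 230.4886

£230.49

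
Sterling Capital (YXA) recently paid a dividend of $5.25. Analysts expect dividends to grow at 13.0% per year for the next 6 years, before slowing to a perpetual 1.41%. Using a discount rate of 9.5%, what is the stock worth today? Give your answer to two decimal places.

Two-stage DDM. Project D₁…D_6 at 0.13, terminal growth 0.0141, discount at r = 0.095.
D_1 = 5.9325
D_2 = 6.7037
D_3 = 7.5752
D_4 = 8.5600
D_5 = 9.6728
D_6 = 10.9302
Terminal value at t=6: TV = D_7/(r−g) = 11.0844/(0.095−0.0141) = 137.0131
P₀ = 5.9325/(1+0.095)^1 + 6.7037/(1+0.095)^2 + 7.5752/(1+0.095)^3 + 8.5600/(1+0.095)^4 + 9.6728/(1+0.095)^5 + 10.9302/(1+0.095)^6 + 137.0131/(1+0.095)^6 = 114.7014

$114.70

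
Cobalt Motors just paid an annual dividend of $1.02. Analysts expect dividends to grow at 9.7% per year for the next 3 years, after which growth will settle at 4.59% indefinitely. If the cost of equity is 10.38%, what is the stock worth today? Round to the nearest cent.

Two-stage DDM. Project D₁…D_3 at 0.097, terminal growth 0.0459, discount at r = 0.1038.
D_1 = 1.1189
D_2 = 1.2275
D_3 = 1.3465
Terminal value at t=3: TV = D_4/(r−g) = 1.4083/(0.1038−0.0459) = 24.3238
P₀ = 1.1189/(1+0.1038)^1 + 1.2275/(1+0.1038)^2 + 1.3465/(1+0.1038)^3 + 24.3238/(1+0.1038)^3 = 21.1092

$21.11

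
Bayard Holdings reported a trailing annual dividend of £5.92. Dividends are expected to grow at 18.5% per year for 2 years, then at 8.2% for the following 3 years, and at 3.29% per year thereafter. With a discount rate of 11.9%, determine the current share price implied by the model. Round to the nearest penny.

£103.54

Three-stage DDM. Project D₁…D_5; terminal Gordon value at t=5 with g = 0.0329; discount at r = 0.119.
D_1 = 7.0152
D_2 = 8.3130
D_3 = 8.9947
D_4 = 9.7322
D_5 = 10.5303
TV_5 = 10.8767/(0.119−0.0329) = 126.3267
P₀ = Σ Dₜ/(1+r)ᵗ + TV_5/(1+r)^5 = 103.5386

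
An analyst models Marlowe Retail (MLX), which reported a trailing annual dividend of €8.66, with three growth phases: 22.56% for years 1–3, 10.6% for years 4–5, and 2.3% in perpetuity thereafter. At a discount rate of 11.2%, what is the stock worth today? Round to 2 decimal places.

€186.50

Three-stage DDM. Project D₁…D_5; terminal Gordon value at t=5 with g = 0.023; discount at r = 0.112.
D_1 = 10.6137
D_2 = 13.0081
D_3 = 15.9428
D_4 = 17.6327
D_5 = 19.5018
TV_5 = 19.9503/(0.112−0.023) = 224.1610
P₀ = Σ Dₜ/(1+r)ᵗ + TV_5/(1+r)^5 = 186.4971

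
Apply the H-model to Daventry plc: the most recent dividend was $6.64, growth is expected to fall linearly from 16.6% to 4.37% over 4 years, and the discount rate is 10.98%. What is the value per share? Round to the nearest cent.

$129.41

H-model: P₀ = D₀[(1+g_L) + H(g_S−g_L)]/(r−g_L), with H = 4/2 = 2.
P₀ = 6.64 × [(1+0.0437) + 2×(0.166−0.0437)] / (0.1098−0.0437)
   = 6.64 × 1.2883 / 0.0661 = 129.4147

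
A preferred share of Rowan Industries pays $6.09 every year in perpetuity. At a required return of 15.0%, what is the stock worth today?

$40.60

Zero-growth DDM (perpetuity): P₀ = D/r = 6.09 / 0.15 = 40.6000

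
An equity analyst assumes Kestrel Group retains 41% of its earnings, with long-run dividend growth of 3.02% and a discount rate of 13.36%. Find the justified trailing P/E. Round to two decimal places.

5.88

Payout ratio b = 1 − 0.41 = 0.59.
Justified trailing P/E = b(1+g)/(r−g) = 0.59×(1+0.0302)/(0.1336−0.0302) = 5.8783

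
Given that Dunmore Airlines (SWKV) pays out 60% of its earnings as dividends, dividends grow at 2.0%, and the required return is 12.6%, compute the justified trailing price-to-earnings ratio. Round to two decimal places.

Justified trailing P/E = b(1+g)/(r−g) = 0.60×(1+0.02)/(0.126−0.02) = 5.7736

5.77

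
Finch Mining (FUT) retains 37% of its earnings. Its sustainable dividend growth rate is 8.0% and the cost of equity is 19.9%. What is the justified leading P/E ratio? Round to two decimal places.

5.29

Payout ratio b = 1 − 0.37 = 0.63.
Justified leading P/E = b/(r−g) = 0.63/(0.199−0.08) = 5.2941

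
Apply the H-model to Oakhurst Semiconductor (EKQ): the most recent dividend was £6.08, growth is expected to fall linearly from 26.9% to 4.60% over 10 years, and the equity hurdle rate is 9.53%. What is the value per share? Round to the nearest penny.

£266.51

H-model: P₀ = D₀[(1+g_L) + H(g_S−g_L)]/(r−g_L), with H = 10/2 = 5.
P₀ = 6.08 × [(1+0.046) + 5×(0.269−0.046)] / (0.0953−0.046)
   = 6.08 × 2.1610 / 0.0493 = 266.5087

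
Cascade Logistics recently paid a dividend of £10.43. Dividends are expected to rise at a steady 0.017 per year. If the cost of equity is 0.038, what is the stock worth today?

£505.11

Gordon growth model: P₀ = D₁/(r − g). D₁ = 10.43 × (1 + 0.017) = 10.6073.
P₀ = 10.6073 / (0.038 − 0.017) = 10.6073 / 0.021 = 505.1100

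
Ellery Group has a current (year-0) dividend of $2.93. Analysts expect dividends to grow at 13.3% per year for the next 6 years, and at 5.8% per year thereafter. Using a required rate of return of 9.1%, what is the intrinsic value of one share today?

Two-stage DDM. Project D₁…D_6 at 0.133, terminal growth 0.058, discount at r = 0.091.
D_1 = 3.3197
D_2 = 3.7612
D_3 = 4.2614
D_4 = 4.8282
D_5 = 5.4704
D_6 = 6.1979
Terminal value at t=6: TV = D_7/(r−g) = 6.5574/(0.091−0.058) = 198.7096
P₀ = 3.3197/(1+0.091)^1 + 3.7612/(1+0.091)^2 + 4.2614/(1+0.091)^3 + 4.8282/(1+0.091)^4 + 5.4704/(1+0.091)^5 + 6.1979/(1+0.091)^6 + 198.7096/(1+0.091)^6 = 137.9406

$137.94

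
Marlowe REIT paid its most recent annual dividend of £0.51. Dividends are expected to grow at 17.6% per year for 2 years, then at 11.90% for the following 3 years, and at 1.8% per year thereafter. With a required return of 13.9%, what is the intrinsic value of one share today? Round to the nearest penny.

£6.98

Three-stage DDM. Project D₁…D_5; terminal Gordon value at t=5 with g = 0.018; discount at r = 0.139.
D_1 = 0.5998
D_2 = 0.7053
D_3 = 0.7893
D_4 = 0.8832
D_5 = 0.9883
TV_5 = 1.0061/(0.139−0.018) = 8.3145
P₀ = Σ Dₜ/(1+r)ᵗ + TV_5/(1+r)^5 = 6.9819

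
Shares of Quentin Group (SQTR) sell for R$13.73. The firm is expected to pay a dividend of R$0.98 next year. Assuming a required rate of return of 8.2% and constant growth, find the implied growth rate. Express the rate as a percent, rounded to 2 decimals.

From P₀ = D₁/(r − g), the implied growth is g = r − D₁/P₀.
g = 0.082 − 0.98/13.73 = 0.082 − 0.07138 = 0.01062

1.06%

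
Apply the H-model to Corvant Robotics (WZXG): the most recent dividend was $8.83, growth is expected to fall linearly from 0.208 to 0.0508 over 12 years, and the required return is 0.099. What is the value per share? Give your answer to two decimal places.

H-model: P₀ = D₀[(1+g_L) + H(g_S−g_L)]/(r−g_L), with H = 12/2 = 6.
P₀ = 8.83 × [(1+0.0508) + 6×(0.208−0.0508)] / (0.099−0.0508)
   = 8.83 × 1.9940 / 0.0482 = 365.2909

$365.29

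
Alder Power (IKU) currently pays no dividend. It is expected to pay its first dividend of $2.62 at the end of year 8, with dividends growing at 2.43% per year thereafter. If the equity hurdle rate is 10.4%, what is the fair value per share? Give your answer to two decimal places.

Deferred-dividend DDM. At t=7 the remaining stream is a growing perpetuity with first payment D_8 = 2.62.
V_7 = D_8/(r−g) = 2.62/(0.104−0.0243) = 32.8733
P₀ = V_7/(1+r)^7 = 32.8733/(1+0.104)^7 = 16.4460

$16.45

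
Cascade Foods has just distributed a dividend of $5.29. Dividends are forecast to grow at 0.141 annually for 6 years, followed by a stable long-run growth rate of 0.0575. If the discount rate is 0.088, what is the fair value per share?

$281.61

Two-stage DDM. Project D₁…D_6 at 0.141, terminal growth 0.0575, discount at r = 0.088.
D_1 = 6.0359
D_2 = 6.8870
D_3 = 7.8580
D_4 = 8.9660
D_5 = 10.2302
D_6 = 11.6727
Terminal value at t=6: TV = D_7/(r−g) = 12.3438/(0.088−0.0575) = 404.7157
P₀ = 6.0359/(1+0.088)^1 + 6.8870/(1+0.088)^2 + 7.8580/(1+0.088)^3 + 8.9660/(1+0.088)^4 + 10.2302/(1+0.088)^5 + 11.6727/(1+0.088)^6 + 404.7157/(1+0.088)^6 = 281.6056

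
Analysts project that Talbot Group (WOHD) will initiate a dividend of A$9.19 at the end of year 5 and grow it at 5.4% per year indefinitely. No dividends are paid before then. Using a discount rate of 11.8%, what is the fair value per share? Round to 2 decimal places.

Deferred-dividend DDM. At t=4 the remaining stream is a growing perpetuity with first payment D_5 = 9.19.
V_4 = D_5/(r−g) = 9.19/(0.118−0.054) = 143.5938
P₀ = V_4/(1+r)^4 = 143.5938/(1+0.118)^4 = 91.9112

A$91.91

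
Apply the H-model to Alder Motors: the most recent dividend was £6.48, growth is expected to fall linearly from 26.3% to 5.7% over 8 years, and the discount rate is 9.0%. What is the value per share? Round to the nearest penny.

H-model: P₀ = D₀[(1+g_L) + H(g_S−g_L)]/(r−g_L), with H = 8/2 = 4.
P₀ = 6.48 × [(1+0.057) + 4×(0.263−0.057)] / (0.09−0.057)
   = 6.48 × 1.8810 / 0.033 = 369.3600

£369.36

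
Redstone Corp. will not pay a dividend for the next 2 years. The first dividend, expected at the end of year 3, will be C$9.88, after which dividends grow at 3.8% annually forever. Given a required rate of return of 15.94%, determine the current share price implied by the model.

Deferred-dividend DDM. At t=2 the remaining stream is a growing perpetuity with first payment D_3 = 9.88.
V_2 = D_3/(r−g) = 9.88/(0.1594−0.038) = 81.3839
P₀ = V_2/(1+r)^2 = 81.3839/(1+0.1594)^2 = 60.5441

C$60.54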